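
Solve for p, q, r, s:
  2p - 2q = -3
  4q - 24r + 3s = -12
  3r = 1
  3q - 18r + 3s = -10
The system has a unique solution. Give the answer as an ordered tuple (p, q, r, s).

(-3/2, 0, 1/3, -4/3)

Form the augmented matrix and row-reduce:
  [ 2  -2    0  0  |   -3 ]
  [ 0   4  -24  3  |  -12 ]
  [ 0   0    3  0  |    1 ]
  [ 0   3  -18  3  |  -10 ]
ρ1 := 1/2·ρ1
ρ2 := 1/4·ρ2
ρ4 := ρ4 − 3·ρ2
ρ3 := 1/3·ρ3
ρ4 := 4/3·ρ4
ρ2 := ρ2 − 3/4·ρ4
ρ2 := ρ2 + 6·ρ3
ρ1 := ρ1 + ρ2
Reading off the last column: p = -3/2, q = 0, r = 1/3, s = -4/3.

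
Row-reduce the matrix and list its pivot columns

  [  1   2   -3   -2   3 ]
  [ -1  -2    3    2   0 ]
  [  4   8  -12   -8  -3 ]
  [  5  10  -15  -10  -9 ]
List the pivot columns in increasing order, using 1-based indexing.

1, 5

R2 := R2 + R1
  [ 1   2   -3   -2   3 ]
  [ 0   0    0    0   3 ]
  [ 4   8  -12   -8  -3 ]
  [ 5  10  -15  -10  -9 ]
R3 := R3 − 4·R1
  [ 1   2   -3   -2    3 ]
  [ 0   0    0    0    3 ]
  [ 0   0    0    0  -15 ]
  [ 5  10  -15  -10   -9 ]
R4 := R4 − 5·R1
  [ 1  2  -3  -2    3 ]
  [ 0  0   0   0    3 ]
  [ 0  0   0   0  -15 ]
  [ 0  0   0   0  -24 ]
R2 := 1/3·R2
  [ 1  2  -3  -2    3 ]
  [ 0  0   0   0    1 ]
  [ 0  0   0   0  -15 ]
  [ 0  0   0   0  -24 ]
R3 := R3 + 15·R2
  [ 1  2  -3  -2    3 ]
  [ 0  0   0   0    1 ]
  [ 0  0   0   0    0 ]
  [ 0  0   0   0  -24 ]
R4 := R4 + 24·R2
  [ 1  2  -3  -2  3 ]
  [ 0  0   0   0  1 ]
  [ 0  0   0   0  0 ]
  [ 0  0   0   0  0 ]
R1 := R1 − 3·R2
  [ 1  2  -3  -2  0 ]
  [ 0  0   0   0  1 ]
  [ 0  0   0   0  0 ]
  [ 0  0   0   0  0 ]
Pivot columns are the columns containing a leading 1.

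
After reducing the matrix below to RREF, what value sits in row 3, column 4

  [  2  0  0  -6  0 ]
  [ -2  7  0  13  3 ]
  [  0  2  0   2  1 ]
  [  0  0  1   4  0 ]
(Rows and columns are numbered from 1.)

4

ρ1 ← 1/2·ρ1
  [  1  0  0  -3  0 ]
  [ -2  7  0  13  3 ]
  [  0  2  0   2  1 ]
  [  0  0  1   4  0 ]
ρ2 ← ρ2 + 2·ρ1
  [ 1  0  0  -3  0 ]
  [ 0  7  0   7  3 ]
  [ 0  2  0   2  1 ]
  [ 0  0  1   4  0 ]
ρ2 ← 1/7·ρ2
  [ 1  0  0  -3    0 ]
  [ 0  1  0   1  3/7 ]
  [ 0  2  0   2    1 ]
  [ 0  0  1   4    0 ]
ρ3 ← ρ3 − 2·ρ2
  [ 1  0  0  -3    0 ]
  [ 0  1  0   1  3/7 ]
  [ 0  0  0   0  1/7 ]
  [ 0  0  1   4    0 ]
ρ3 <-> ρ4
  [ 1  0  0  -3    0 ]
  [ 0  1  0   1  3/7 ]
  [ 0  0  1   4    0 ]
  [ 0  0  0   0  1/7 ]
ρ4 ← 7·ρ4
  [ 1  0  0  -3    0 ]
  [ 0  1  0   1  3/7 ]
  [ 0  0  1   4    0 ]
  [ 0  0  0   0    1 ]
ρ2 ← ρ2 − 3/7·ρ4
  [ 1  0  0  -3  0 ]
  [ 0  1  0   1  0 ]
  [ 0  0  1   4  0 ]
  [ 0  0  0   0  1 ]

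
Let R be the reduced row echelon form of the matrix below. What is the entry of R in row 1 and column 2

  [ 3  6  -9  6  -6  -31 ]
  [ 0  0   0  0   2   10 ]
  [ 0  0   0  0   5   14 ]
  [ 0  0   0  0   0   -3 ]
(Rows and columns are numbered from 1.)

R1 ← 1/3·R1
  [ 1  2  -3  2  -2  -31/3 ]
  [ 0  0   0  0   2     10 ]
  [ 0  0   0  0   5     14 ]
  [ 0  0   0  0   0     -3 ]
R2 ← 1/2·R2
  [ 1  2  -3  2  -2  -31/3 ]
  [ 0  0   0  0   1      5 ]
  [ 0  0   0  0   5     14 ]
  [ 0  0   0  0   0     -3 ]
R3 ← R3 − 5·R2
  [ 1  2  -3  2  -2  -31/3 ]
  [ 0  0   0  0   1      5 ]
  [ 0  0   0  0   0    -11 ]
  [ 0  0   0  0   0     -3 ]
R3 ← -1/11·R3
  [ 1  2  -3  2  -2  -31/3 ]
  [ 0  0   0  0   1      5 ]
  [ 0  0   0  0   0      1 ]
  [ 0  0   0  0   0     -3 ]
R4 ← R4 + 3·R3
  [ 1  2  -3  2  -2  -31/3 ]
  [ 0  0   0  0   1      5 ]
  [ 0  0   0  0   0      1 ]
  [ 0  0   0  0   0      0 ]
R2 ← R2 − 5·R3
  [ 1  2  -3  2  -2  -31/3 ]
  [ 0  0   0  0   1      0 ]
  [ 0  0   0  0   0      1 ]
  [ 0  0   0  0   0      0 ]
R1 ← R1 + 31/3·R3
  [ 1  2  -3  2  -2  0 ]
  [ 0  0   0  0   1  0 ]
  [ 0  0   0  0   0  1 ]
  [ 0  0   0  0   0  0 ]
R1 ← R1 + 2·R2
  [ 1  2  -3  2  0  0 ]
  [ 0  0   0  0  1  0 ]
  [ 0  0   0  0  0  1 ]
  [ 0  0   0  0  0  0 ]

2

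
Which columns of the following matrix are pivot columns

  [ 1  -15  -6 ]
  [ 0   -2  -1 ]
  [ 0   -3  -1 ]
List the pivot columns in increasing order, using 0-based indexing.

ρ2 := -1/2·ρ2
  [ 1  -15   -6 ]
  [ 0    1  1/2 ]
  [ 0   -3   -1 ]
ρ3 := ρ3 + 3·ρ2
  [ 1  -15   -6 ]
  [ 0    1  1/2 ]
  [ 0    0  1/2 ]
ρ3 := 2·ρ3
  [ 1  -15   -6 ]
  [ 0    1  1/2 ]
  [ 0    0    1 ]
ρ2 := ρ2 − 1/2·ρ3
  [ 1  -15  -6 ]
  [ 0    1   0 ]
  [ 0    0   1 ]
ρ1 := ρ1 + 6·ρ3
  [ 1  -15  0 ]
  [ 0    1  0 ]
  [ 0    0  1 ]
ρ1 := ρ1 + 15·ρ2
  [ 1  0  0 ]
  [ 0  1  0 ]
  [ 0  0  1 ]
Pivot columns are the columns containing a leading 1.

0, 1, 2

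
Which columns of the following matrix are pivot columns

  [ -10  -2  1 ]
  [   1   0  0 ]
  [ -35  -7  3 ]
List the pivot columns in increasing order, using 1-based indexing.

1, 2, 3

r1 ← -1/10·r1
  [   1  1/5  -1/10 ]
  [   1    0      0 ]
  [ -35   -7      3 ]
r2 ← r2 − r1
  [   1   1/5  -1/10 ]
  [   0  -1/5   1/10 ]
  [ -35    -7      3 ]
r3 ← r3 + 35·r1
  [ 1   1/5  -1/10 ]
  [ 0  -1/5   1/10 ]
  [ 0     0   -1/2 ]
r2 ← -5·r2
  [ 1  1/5  -1/10 ]
  [ 0    1   -1/2 ]
  [ 0    0   -1/2 ]
r3 ← -2·r3
  [ 1  1/5  -1/10 ]
  [ 0    1   -1/2 ]
  [ 0    0      1 ]
r2 ← r2 + 1/2·r3
  [ 1  1/5  -1/10 ]
  [ 0    1      0 ]
  [ 0    0      1 ]
r1 ← r1 + 1/10·r3
  [ 1  1/5  0 ]
  [ 0    1  0 ]
  [ 0    0  1 ]
r1 ← r1 − 1/5·r2
  [ 1  0  0 ]
  [ 0  1  0 ]
  [ 0  0  1 ]
Pivot columns are the columns containing a leading 1.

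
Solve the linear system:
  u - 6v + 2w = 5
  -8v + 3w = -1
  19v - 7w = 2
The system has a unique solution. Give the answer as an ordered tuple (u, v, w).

(5, -1, -3)

Form the augmented matrix and row-reduce:
  [ 1  -6   2  |   5 ]
  [ 0  -8   3  |  -1 ]
  [ 0  19  -7  |   2 ]
ρ2 -> -1/8·ρ2
  [ 1  -6     2  |    5 ]
  [ 0   1  -3/8  |  1/8 ]
  [ 0  19    -7  |    2 ]
ρ3 -> ρ3 − 19·ρ2
  [ 1  -6     2  |     5 ]
  [ 0   1  -3/8  |   1/8 ]
  [ 0   0   1/8  |  -3/8 ]
ρ3 -> 8·ρ3
  [ 1  -6     2  |    5 ]
  [ 0   1  -3/8  |  1/8 ]
  [ 0   0     1  |   -3 ]
ρ2 -> ρ2 + 3/8·ρ3
  [ 1  -6  2  |   5 ]
  [ 0   1  0  |  -1 ]
  [ 0   0  1  |  -3 ]
ρ1 -> ρ1 − 2·ρ3
  [ 1  -6  0  |  11 ]
  [ 0   1  0  |  -1 ]
  [ 0   0  1  |  -3 ]
ρ1 -> ρ1 + 6·ρ2
  [ 1  0  0  |   5 ]
  [ 0  1  0  |  -1 ]
  [ 0  0  1  |  -3 ]
Reading off the last column: u = 5, v = -1, w = -3.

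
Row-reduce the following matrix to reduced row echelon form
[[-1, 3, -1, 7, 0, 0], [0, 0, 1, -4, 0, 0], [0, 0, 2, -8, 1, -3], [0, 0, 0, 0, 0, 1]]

Multiply R1 by -1.
  [ 1  -3  1  -7  0   0 ]
  [ 0   0  1  -4  0   0 ]
  [ 0   0  2  -8  1  -3 ]
  [ 0   0  0   0  0   1 ]
Subtract 2 times R2 from R3.
  [ 1  -3  1  -7  0   0 ]
  [ 0   0  1  -4  0   0 ]
  [ 0   0  0   0  1  -3 ]
  [ 0   0  0   0  0   1 ]
Add 3 times R4 to R3.
  [ 1  -3  1  -7  0  0 ]
  [ 0   0  1  -4  0  0 ]
  [ 0   0  0   0  1  0 ]
  [ 0   0  0   0  0  1 ]
Subtract R2 from R1.
  [ 1  -3  0  -3  0  0 ]
  [ 0   0  1  -4  0  0 ]
  [ 0   0  0   0  1  0 ]
  [ 0   0  0   0  0  1 ]

[[1, -3, 0, -3, 0, 0], [0, 0, 1, -4, 0, 0], [0, 0, 0, 0, 1, 0], [0, 0, 0, 0, 0, 1]]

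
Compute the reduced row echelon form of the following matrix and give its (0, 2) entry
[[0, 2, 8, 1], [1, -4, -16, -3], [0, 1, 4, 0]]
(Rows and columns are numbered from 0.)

0

r1 <-> r2
  [ 1  -4  -16  -3 ]
  [ 0   2    8   1 ]
  [ 0   1    4   0 ]
r2 -> 1/2·r2
  [ 1  -4  -16   -3 ]
  [ 0   1    4  1/2 ]
  [ 0   1    4    0 ]
r3 -> r3 − r2
  [ 1  -4  -16    -3 ]
  [ 0   1    4   1/2 ]
  [ 0   0    0  -1/2 ]
r3 -> -2·r3
  [ 1  -4  -16   -3 ]
  [ 0   1    4  1/2 ]
  [ 0   0    0    1 ]
r2 -> r2 − 1/2·r3
  [ 1  -4  -16  -3 ]
  [ 0   1    4   0 ]
  [ 0   0    0   1 ]
r1 -> r1 + 3·r3
  [ 1  -4  -16  0 ]
  [ 0   1    4  0 ]
  [ 0   0    0  1 ]
r1 -> r1 + 4·r2
  [ 1  0  0  0 ]
  [ 0  1  4  0 ]
  [ 0  0  0  1 ]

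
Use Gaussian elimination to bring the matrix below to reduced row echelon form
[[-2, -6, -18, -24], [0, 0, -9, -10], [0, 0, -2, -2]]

[[1, 3, 0, 0], [0, 0, 1, 0], [0, 0, 0, 1]]

R1 := -1/2·R1
R2 := -1/9·R2
R3 := R3 + 2·R2
R3 := 9/2·R3
R2 := R2 − 10/9·R3
R1 := R1 − 12·R3
R1 := R1 − 9·R2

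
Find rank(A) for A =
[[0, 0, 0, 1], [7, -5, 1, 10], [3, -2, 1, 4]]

R1 <=> R2
  [ 7  -5  1  10 ]
  [ 0   0  0   1 ]
  [ 3  -2  1   4 ]
R1 ← 1/7·R1
  [ 1  -5/7  1/7  10/7 ]
  [ 0     0    0     1 ]
  [ 3    -2    1     4 ]
R3 ← R3 − 3·R1
  [ 1  -5/7  1/7  10/7 ]
  [ 0     0    0     1 ]
  [ 0   1/7  4/7  -2/7 ]
R2 <=> R3
  [ 1  -5/7  1/7  10/7 ]
  [ 0   1/7  4/7  -2/7 ]
  [ 0     0    0     1 ]
R2 ← 7·R2
  [ 1  -5/7  1/7  10/7 ]
  [ 0     1    4    -2 ]
  [ 0     0    0     1 ]
R2 ← R2 + 2·R3
  [ 1  -5/7  1/7  10/7 ]
  [ 0     1    4     0 ]
  [ 0     0    0     1 ]
R1 ← R1 − 10/7·R3
  [ 1  -5/7  1/7  0 ]
  [ 0     1    4  0 ]
  [ 0     0    0  1 ]
R1 ← R1 + 5/7·R2
  [ 1  0  3  0 ]
  [ 0  1  4  0 ]
  [ 0  0  0  1 ]
The reduced form has 3 nonzero rows.

rank = 3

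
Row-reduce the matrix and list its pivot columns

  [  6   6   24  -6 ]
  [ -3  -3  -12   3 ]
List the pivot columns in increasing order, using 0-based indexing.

0

r1 ← 1/6·r1
  [  1   1    4  -1 ]
  [ -3  -3  -12   3 ]
r2 ← r2 + 3·r1
  [ 1  1  4  -1 ]
  [ 0  0  0   0 ]
Pivot columns are the columns containing a leading 1.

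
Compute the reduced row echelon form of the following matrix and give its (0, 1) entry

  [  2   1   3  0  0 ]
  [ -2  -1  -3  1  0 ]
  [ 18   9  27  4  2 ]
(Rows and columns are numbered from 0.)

r1 → 1/2·r1
  [  1  1/2  3/2  0  0 ]
  [ -2   -1   -3  1  0 ]
  [ 18    9   27  4  2 ]
r2 → r2 + 2·r1
  [  1  1/2  3/2  0  0 ]
  [  0    0    0  1  0 ]
  [ 18    9   27  4  2 ]
r3 → r3 − 18·r1
  [ 1  1/2  3/2  0  0 ]
  [ 0    0    0  1  0 ]
  [ 0    0    0  4  2 ]
r3 → r3 − 4·r2
  [ 1  1/2  3/2  0  0 ]
  [ 0    0    0  1  0 ]
  [ 0    0    0  0  2 ]
r3 → 1/2·r3
  [ 1  1/2  3/2  0  0 ]
  [ 0    0    0  1  0 ]
  [ 0    0    0  0  1 ]

1/2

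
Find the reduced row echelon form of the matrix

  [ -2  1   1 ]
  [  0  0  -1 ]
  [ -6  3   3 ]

Multiply r1 by -1/2.
  [  1  -1/2  -1/2 ]
  [  0     0    -1 ]
  [ -6     3     3 ]
Add 6 times r1 to r3.
  [ 1  -1/2  -1/2 ]
  [ 0     0    -1 ]
  [ 0     0     0 ]
Multiply r2 by -1.
  [ 1  -1/2  -1/2 ]
  [ 0     0     1 ]
  [ 0     0     0 ]
Add 1/2 times r2 to r1.
  [ 1  -1/2  0 ]
  [ 0     0  1 ]
  [ 0     0  0 ]

[[1, -1/2, 0], [0, 0, 1], [0, 0, 0]]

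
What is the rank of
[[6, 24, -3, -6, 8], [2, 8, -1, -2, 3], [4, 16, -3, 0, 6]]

R1 ← 1/6·R1
  [ 1   4  -1/2  -1  4/3 ]
  [ 2   8    -1  -2    3 ]
  [ 4  16    -3   0    6 ]
R2 ← R2 − 2·R1
  [ 1   4  -1/2  -1  4/3 ]
  [ 0   0     0   0  1/3 ]
  [ 4  16    -3   0    6 ]
R3 ← R3 − 4·R1
  [ 1  4  -1/2  -1  4/3 ]
  [ 0  0     0   0  1/3 ]
  [ 0  0    -1   4  2/3 ]
R2 ↔ R3
  [ 1  4  -1/2  -1  4/3 ]
  [ 0  0    -1   4  2/3 ]
  [ 0  0     0   0  1/3 ]
R2 ← -1·R2
  [ 1  4  -1/2  -1   4/3 ]
  [ 0  0     1  -4  -2/3 ]
  [ 0  0     0   0   1/3 ]
R3 ← 3·R3
  [ 1  4  -1/2  -1   4/3 ]
  [ 0  0     1  -4  -2/3 ]
  [ 0  0     0   0     1 ]
R2 ← R2 + 2/3·R3
  [ 1  4  -1/2  -1  4/3 ]
  [ 0  0     1  -4    0 ]
  [ 0  0     0   0    1 ]
R1 ← R1 − 4/3·R3
  [ 1  4  -1/2  -1  0 ]
  [ 0  0     1  -4  0 ]
  [ 0  0     0   0  1 ]
R1 ← R1 + 1/2·R2
  [ 1  4  0  -3  0 ]
  [ 0  0  1  -4  0 ]
  [ 0  0  0   0  1 ]
The reduced form has 3 nonzero rows.

rank = 3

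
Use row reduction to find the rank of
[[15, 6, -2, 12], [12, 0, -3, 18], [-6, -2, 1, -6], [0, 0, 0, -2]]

rank = 4

Multiply R1 by 1/15.
Subtract 12 times R1 from R2.
Add 6 times R1 to R3.
Multiply R2 by -5/24.
Subtract 2/5 times R2 from R3.
Multiply R3 by 12.
Multiply R4 by -1/2.
Add 6 times R4 to R3.
Add 7/4 times R4 to R2.
Subtract 4/5 times R4 from R1.
Subtract 7/24 times R3 from R2.
Add 2/15 times R3 to R1.
Subtract 2/5 times R2 from R1.
The reduced form has 4 nonzero rows.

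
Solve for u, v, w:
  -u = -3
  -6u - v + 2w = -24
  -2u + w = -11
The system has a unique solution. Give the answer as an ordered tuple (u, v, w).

(3, -4, -5)

Form the augmented matrix and row-reduce:
  [ -1   0  0  |   -3 ]
  [ -6  -1  2  |  -24 ]
  [ -2   0  1  |  -11 ]
r1 := -1·r1
r2 := r2 + 6·r1
r3 := r3 + 2·r1
r2 := -1·r2
r2 := r2 + 2·r3
Reading off the last column: u = 3, v = -4, w = -5.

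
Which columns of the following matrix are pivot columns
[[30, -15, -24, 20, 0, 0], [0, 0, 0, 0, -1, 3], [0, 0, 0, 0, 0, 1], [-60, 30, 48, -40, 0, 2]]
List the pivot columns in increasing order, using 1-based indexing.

1, 5, 6

R1 -> 1/30·R1
  [   1  -1/2  -4/5  2/3   0  0 ]
  [   0     0     0    0  -1  3 ]
  [   0     0     0    0   0  1 ]
  [ -60    30    48  -40   0  2 ]
R4 -> R4 + 60·R1
  [ 1  -1/2  -4/5  2/3   0  0 ]
  [ 0     0     0    0  -1  3 ]
  [ 0     0     0    0   0  1 ]
  [ 0     0     0    0   0  2 ]
R2 -> -1·R2
  [ 1  -1/2  -4/5  2/3  0   0 ]
  [ 0     0     0    0  1  -3 ]
  [ 0     0     0    0  0   1 ]
  [ 0     0     0    0  0   2 ]
R4 -> R4 − 2·R3
  [ 1  -1/2  -4/5  2/3  0   0 ]
  [ 0     0     0    0  1  -3 ]
  [ 0     0     0    0  0   1 ]
  [ 0     0     0    0  0   0 ]
R2 -> R2 + 3·R3
  [ 1  -1/2  -4/5  2/3  0  0 ]
  [ 0     0     0    0  1  0 ]
  [ 0     0     0    0  0  1 ]
  [ 0     0     0    0  0  0 ]
Pivot columns are the columns containing a leading 1.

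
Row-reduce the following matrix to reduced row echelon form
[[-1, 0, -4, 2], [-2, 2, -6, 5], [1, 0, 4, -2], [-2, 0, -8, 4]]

[[1, 0, 4, -2], [0, 1, 1, 1/2], [0, 0, 0, 0], [0, 0, 0, 0]]

r1 → -1·r1
r2 → r2 + 2·r1
r3 → r3 − r1
r4 → r4 + 2·r1
r2 → 1/2·r2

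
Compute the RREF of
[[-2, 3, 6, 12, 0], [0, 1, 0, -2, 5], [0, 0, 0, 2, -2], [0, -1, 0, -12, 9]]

[[1, 0, -3, 0, -3/2], [0, 1, 0, 0, 3], [0, 0, 0, 1, -1], [0, 0, 0, 0, 0]]

r1 → -1/2·r1
  [ 1  -3/2  -3   -6   0 ]
  [ 0     1   0   -2   5 ]
  [ 0     0   0    2  -2 ]
  [ 0    -1   0  -12   9 ]
r4 → r4 + r2
  [ 1  -3/2  -3   -6   0 ]
  [ 0     1   0   -2   5 ]
  [ 0     0   0    2  -2 ]
  [ 0     0   0  -14  14 ]
r3 → 1/2·r3
  [ 1  -3/2  -3   -6   0 ]
  [ 0     1   0   -2   5 ]
  [ 0     0   0    1  -1 ]
  [ 0     0   0  -14  14 ]
r4 → r4 + 14·r3
  [ 1  -3/2  -3  -6   0 ]
  [ 0     1   0  -2   5 ]
  [ 0     0   0   1  -1 ]
  [ 0     0   0   0   0 ]
r2 → r2 + 2·r3
  [ 1  -3/2  -3  -6   0 ]
  [ 0     1   0   0   3 ]
  [ 0     0   0   1  -1 ]
  [ 0     0   0   0   0 ]
r1 → r1 + 6·r3
  [ 1  -3/2  -3  0  -6 ]
  [ 0     1   0  0   3 ]
  [ 0     0   0  1  -1 ]
  [ 0     0   0  0   0 ]
r1 → r1 + 3/2·r2
  [ 1  0  -3  0  -3/2 ]
  [ 0  1   0  0     3 ]
  [ 0  0   0  1    -1 ]
  [ 0  0   0  0     0 ]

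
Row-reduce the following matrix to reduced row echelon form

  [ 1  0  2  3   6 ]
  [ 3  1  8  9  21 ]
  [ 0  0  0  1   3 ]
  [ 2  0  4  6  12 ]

R2 → R2 − 3·R1
R4 → R4 − 2·R1
R1 → R1 − 3·R3

[[1, 0, 2, 0, -3], [0, 1, 2, 0, 3], [0, 0, 0, 1, 3], [0, 0, 0, 0, 0]]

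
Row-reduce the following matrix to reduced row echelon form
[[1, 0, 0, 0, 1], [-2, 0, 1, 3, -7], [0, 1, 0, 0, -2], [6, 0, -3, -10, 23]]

[[1, 0, 0, 0, 1], [0, 1, 0, 0, -2], [0, 0, 1, 0, 1], [0, 0, 0, 1, -2]]

ρ2 := ρ2 + 2·ρ1
  [ 1  0   0    0   1 ]
  [ 0  0   1    3  -5 ]
  [ 0  1   0    0  -2 ]
  [ 6  0  -3  -10  23 ]
ρ4 := ρ4 − 6·ρ1
  [ 1  0   0    0   1 ]
  [ 0  0   1    3  -5 ]
  [ 0  1   0    0  -2 ]
  [ 0  0  -3  -10  17 ]
ρ2 <-> ρ3
  [ 1  0   0    0   1 ]
  [ 0  1   0    0  -2 ]
  [ 0  0   1    3  -5 ]
  [ 0  0  -3  -10  17 ]
ρ4 := ρ4 + 3·ρ3
  [ 1  0  0   0   1 ]
  [ 0  1  0   0  -2 ]
  [ 0  0  1   3  -5 ]
  [ 0  0  0  -1   2 ]
ρ4 := -1·ρ4
  [ 1  0  0  0   1 ]
  [ 0  1  0  0  -2 ]
  [ 0  0  1  3  -5 ]
  [ 0  0  0  1  -2 ]
ρ3 := ρ3 − 3·ρ4
  [ 1  0  0  0   1 ]
  [ 0  1  0  0  -2 ]
  [ 0  0  1  0   1 ]
  [ 0  0  0  1  -2 ]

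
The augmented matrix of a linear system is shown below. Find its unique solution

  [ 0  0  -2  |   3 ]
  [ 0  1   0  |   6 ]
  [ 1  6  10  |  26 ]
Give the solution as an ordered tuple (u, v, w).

(5, 6, -3/2)

Swap ρ1 and ρ3.
  [ 1  6  10  |  26 ]
  [ 0  1   0  |   6 ]
  [ 0  0  -2  |   3 ]
Multiply ρ3 by -1/2.
  [ 1  6  10  |    26 ]
  [ 0  1   0  |     6 ]
  [ 0  0   1  |  -3/2 ]
Subtract 10 times ρ3 from ρ1.
  [ 1  6  0  |    41 ]
  [ 0  1  0  |     6 ]
  [ 0  0  1  |  -3/2 ]
Subtract 6 times ρ2 from ρ1.
  [ 1  0  0  |     5 ]
  [ 0  1  0  |     6 ]
  [ 0  0  1  |  -3/2 ]
Reading off the last column: u = 5, v = 6, w = -3/2.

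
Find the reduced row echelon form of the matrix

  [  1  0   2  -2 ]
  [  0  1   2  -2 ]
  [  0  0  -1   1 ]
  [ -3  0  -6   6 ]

Add 3 times R1 to R4.
  [ 1  0   2  -2 ]
  [ 0  1   2  -2 ]
  [ 0  0  -1   1 ]
  [ 0  0   0   0 ]
Multiply R3 by -1.
  [ 1  0  2  -2 ]
  [ 0  1  2  -2 ]
  [ 0  0  1  -1 ]
  [ 0  0  0   0 ]
Subtract 2 times R3 from R2.
  [ 1  0  2  -2 ]
  [ 0  1  0   0 ]
  [ 0  0  1  -1 ]
  [ 0  0  0   0 ]
Subtract 2 times R3 from R1.
  [ 1  0  0   0 ]
  [ 0  1  0   0 ]
  [ 0  0  1  -1 ]
  [ 0  0  0   0 ]

[[1, 0, 0, 0], [0, 1, 0, 0], [0, 0, 1, -1], [0, 0, 0, 0]]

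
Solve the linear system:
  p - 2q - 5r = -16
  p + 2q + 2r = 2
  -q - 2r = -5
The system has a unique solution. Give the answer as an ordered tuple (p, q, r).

Form the augmented matrix and row-reduce:
  [ 1  -2  -5  |  -16 ]
  [ 1   2   2  |    2 ]
  [ 0  -1  -2  |   -5 ]
r2 := r2 − r1
  [ 1  -2  -5  |  -16 ]
  [ 0   4   7  |   18 ]
  [ 0  -1  -2  |   -5 ]
r2 := 1/4·r2
  [ 1  -2   -5  |  -16 ]
  [ 0   1  7/4  |  9/2 ]
  [ 0  -1   -2  |   -5 ]
r3 := r3 + r2
  [ 1  -2    -5  |   -16 ]
  [ 0   1   7/4  |   9/2 ]
  [ 0   0  -1/4  |  -1/2 ]
r3 := -4·r3
  [ 1  -2   -5  |  -16 ]
  [ 0   1  7/4  |  9/2 ]
  [ 0   0    1  |    2 ]
r2 := r2 − 7/4·r3
  [ 1  -2  -5  |  -16 ]
  [ 0   1   0  |    1 ]
  [ 0   0   1  |    2 ]
r1 := r1 + 5·r3
  [ 1  -2  0  |  -6 ]
  [ 0   1  0  |   1 ]
  [ 0   0  1  |   2 ]
r1 := r1 + 2·r2
  [ 1  0  0  |  -4 ]
  [ 0  1  0  |   1 ]
  [ 0  0  1  |   2 ]
Reading off the last column: p = -4, q = 1, r = 2.

(-4, 1, 2)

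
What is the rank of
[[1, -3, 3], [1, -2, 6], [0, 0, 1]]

rank = 3

Subtract ρ1 from ρ2.
  [ 1  -3  3 ]
  [ 0   1  3 ]
  [ 0   0  1 ]
Subtract 3 times ρ3 from ρ2.
  [ 1  -3  3 ]
  [ 0   1  0 ]
  [ 0   0  1 ]
Subtract 3 times ρ3 from ρ1.
  [ 1  -3  0 ]
  [ 0   1  0 ]
  [ 0   0  1 ]
Add 3 times ρ2 to ρ1.
  [ 1  0  0 ]
  [ 0  1  0 ]
  [ 0  0  1 ]
The reduced form has 3 nonzero rows.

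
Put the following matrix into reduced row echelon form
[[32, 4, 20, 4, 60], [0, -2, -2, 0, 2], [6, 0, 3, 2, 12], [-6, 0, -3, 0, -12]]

r1 ← 1/32·r1
  [  1  1/8  5/8  1/8  15/8 ]
  [  0   -2   -2    0     2 ]
  [  6    0    3    2    12 ]
  [ -6    0   -3    0   -12 ]
r3 ← r3 − 6·r1
  [  1   1/8   5/8  1/8  15/8 ]
  [  0    -2    -2    0     2 ]
  [  0  -3/4  -3/4  5/4   3/4 ]
  [ -6     0    -3    0   -12 ]
r4 ← r4 + 6·r1
  [ 1   1/8   5/8  1/8  15/8 ]
  [ 0    -2    -2    0     2 ]
  [ 0  -3/4  -3/4  5/4   3/4 ]
  [ 0   3/4   3/4  3/4  -3/4 ]
r2 ← -1/2·r2
  [ 1   1/8   5/8  1/8  15/8 ]
  [ 0     1     1    0    -1 ]
  [ 0  -3/4  -3/4  5/4   3/4 ]
  [ 0   3/4   3/4  3/4  -3/4 ]
r3 ← r3 + 3/4·r2
  [ 1  1/8  5/8  1/8  15/8 ]
  [ 0    1    1    0    -1 ]
  [ 0    0    0  5/4     0 ]
  [ 0  3/4  3/4  3/4  -3/4 ]
r4 ← r4 − 3/4·r2
  [ 1  1/8  5/8  1/8  15/8 ]
  [ 0    1    1    0    -1 ]
  [ 0    0    0  5/4     0 ]
  [ 0    0    0  3/4     0 ]
r3 ← 4/5·r3
  [ 1  1/8  5/8  1/8  15/8 ]
  [ 0    1    1    0    -1 ]
  [ 0    0    0    1     0 ]
  [ 0    0    0  3/4     0 ]
r4 ← r4 − 3/4·r3
  [ 1  1/8  5/8  1/8  15/8 ]
  [ 0    1    1    0    -1 ]
  [ 0    0    0    1     0 ]
  [ 0    0    0    0     0 ]
r1 ← r1 − 1/8·r3
  [ 1  1/8  5/8  0  15/8 ]
  [ 0    1    1  0    -1 ]
  [ 0    0    0  1     0 ]
  [ 0    0    0  0     0 ]
r1 ← r1 − 1/8·r2
  [ 1  0  1/2  0   2 ]
  [ 0  1    1  0  -1 ]
  [ 0  0    0  1   0 ]
  [ 0  0    0  0   0 ]

[[1, 0, 1/2, 0, 2], [0, 1, 1, 0, -1], [0, 0, 0, 1, 0], [0, 0, 0, 0, 0]]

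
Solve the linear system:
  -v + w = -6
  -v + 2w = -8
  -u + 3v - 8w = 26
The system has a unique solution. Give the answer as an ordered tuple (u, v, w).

(2, 4, -2)

Form the augmented matrix and row-reduce:
  [  0  -1   1  |  -6 ]
  [  0  -1   2  |  -8 ]
  [ -1   3  -8  |  26 ]
R1 <-> R3
  [ -1   3  -8  |  26 ]
  [  0  -1   2  |  -8 ]
  [  0  -1   1  |  -6 ]
R1 → -1·R1
  [ 1  -3  8  |  -26 ]
  [ 0  -1  2  |   -8 ]
  [ 0  -1  1  |   -6 ]
R2 → -1·R2
  [ 1  -3   8  |  -26 ]
  [ 0   1  -2  |    8 ]
  [ 0  -1   1  |   -6 ]
R3 → R3 + R2
  [ 1  -3   8  |  -26 ]
  [ 0   1  -2  |    8 ]
  [ 0   0  -1  |    2 ]
R3 → -1·R3
  [ 1  -3   8  |  -26 ]
  [ 0   1  -2  |    8 ]
  [ 0   0   1  |   -2 ]
R2 → R2 + 2·R3
  [ 1  -3  8  |  -26 ]
  [ 0   1  0  |    4 ]
  [ 0   0  1  |   -2 ]
R1 → R1 − 8·R3
  [ 1  -3  0  |  -10 ]
  [ 0   1  0  |    4 ]
  [ 0   0  1  |   -2 ]
R1 → R1 + 3·R2
  [ 1  0  0  |   2 ]
  [ 0  1  0  |   4 ]
  [ 0  0  1  |  -2 ]
Reading off the last column: u = 2, v = 4, w = -2.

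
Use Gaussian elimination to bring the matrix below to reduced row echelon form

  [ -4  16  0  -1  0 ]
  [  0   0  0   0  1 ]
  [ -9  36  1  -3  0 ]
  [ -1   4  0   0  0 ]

R1 := -1/4·R1
  [  1  -4  0  1/4  0 ]
  [  0   0  0    0  1 ]
  [ -9  36  1   -3  0 ]
  [ -1   4  0    0  0 ]
R3 := R3 + 9·R1
  [  1  -4  0   1/4  0 ]
  [  0   0  0     0  1 ]
  [  0   0  1  -3/4  0 ]
  [ -1   4  0     0  0 ]
R4 := R4 + R1
  [ 1  -4  0   1/4  0 ]
  [ 0   0  0     0  1 ]
  [ 0   0  1  -3/4  0 ]
  [ 0   0  0   1/4  0 ]
R2 <-> R3
  [ 1  -4  0   1/4  0 ]
  [ 0   0  1  -3/4  0 ]
  [ 0   0  0     0  1 ]
  [ 0   0  0   1/4  0 ]
R3 <-> R4
  [ 1  -4  0   1/4  0 ]
  [ 0   0  1  -3/4  0 ]
  [ 0   0  0   1/4  0 ]
  [ 0   0  0     0  1 ]
R3 := 4·R3
  [ 1  -4  0   1/4  0 ]
  [ 0   0  1  -3/4  0 ]
  [ 0   0  0     1  0 ]
  [ 0   0  0     0  1 ]
R2 := R2 + 3/4·R3
  [ 1  -4  0  1/4  0 ]
  [ 0   0  1    0  0 ]
  [ 0   0  0    1  0 ]
  [ 0   0  0    0  1 ]
R1 := R1 − 1/4·R3
  [ 1  -4  0  0  0 ]
  [ 0   0  1  0  0 ]
  [ 0   0  0  1  0 ]
  [ 0   0  0  0  1 ]

[[1, -4, 0, 0, 0], [0, 0, 1, 0, 0], [0, 0, 0, 1, 0], [0, 0, 0, 0, 1]]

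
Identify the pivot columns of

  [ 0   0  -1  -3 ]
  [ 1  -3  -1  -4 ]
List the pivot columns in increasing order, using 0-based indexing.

ρ1 ↔ ρ2
ρ2 ← -1·ρ2
ρ1 ← ρ1 + ρ2
Pivot columns are the columns containing a leading 1.

0, 2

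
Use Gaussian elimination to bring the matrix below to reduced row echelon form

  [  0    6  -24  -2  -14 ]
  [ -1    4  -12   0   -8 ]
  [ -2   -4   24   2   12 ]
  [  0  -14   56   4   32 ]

[[1, 0, -4, 0, 0], [0, 1, -4, 0, 0], [0, 0, 0, 1, 0], [0, 0, 0, 0, 1]]

r1 <-> r2
  [ -1    4  -12   0   -8 ]
  [  0    6  -24  -2  -14 ]
  [ -2   -4   24   2   12 ]
  [  0  -14   56   4   32 ]
r1 -> -1·r1
  [  1   -4   12   0    8 ]
  [  0    6  -24  -2  -14 ]
  [ -2   -4   24   2   12 ]
  [  0  -14   56   4   32 ]
r3 -> r3 + 2·r1
  [ 1   -4   12   0    8 ]
  [ 0    6  -24  -2  -14 ]
  [ 0  -12   48   2   28 ]
  [ 0  -14   56   4   32 ]
r2 -> 1/6·r2
  [ 1   -4  12     0     8 ]
  [ 0    1  -4  -1/3  -7/3 ]
  [ 0  -12  48     2    28 ]
  [ 0  -14  56     4    32 ]
r3 -> r3 + 12·r2
  [ 1   -4  12     0     8 ]
  [ 0    1  -4  -1/3  -7/3 ]
  [ 0    0   0    -2     0 ]
  [ 0  -14  56     4    32 ]
r4 -> r4 + 14·r2
  [ 1  -4  12     0     8 ]
  [ 0   1  -4  -1/3  -7/3 ]
  [ 0   0   0    -2     0 ]
  [ 0   0   0  -2/3  -2/3 ]
r3 -> -1/2·r3
  [ 1  -4  12     0     8 ]
  [ 0   1  -4  -1/3  -7/3 ]
  [ 0   0   0     1     0 ]
  [ 0   0   0  -2/3  -2/3 ]
r4 -> r4 + 2/3·r3
  [ 1  -4  12     0     8 ]
  [ 0   1  -4  -1/3  -7/3 ]
  [ 0   0   0     1     0 ]
  [ 0   0   0     0  -2/3 ]
r4 -> -3/2·r4
  [ 1  -4  12     0     8 ]
  [ 0   1  -4  -1/3  -7/3 ]
  [ 0   0   0     1     0 ]
  [ 0   0   0     0     1 ]
r2 -> r2 + 7/3·r4
  [ 1  -4  12     0  8 ]
  [ 0   1  -4  -1/3  0 ]
  [ 0   0   0     1  0 ]
  [ 0   0   0     0  1 ]
r1 -> r1 − 8·r4
  [ 1  -4  12     0  0 ]
  [ 0   1  -4  -1/3  0 ]
  [ 0   0   0     1  0 ]
  [ 0   0   0     0  1 ]
r2 -> r2 + 1/3·r3
  [ 1  -4  12  0  0 ]
  [ 0   1  -4  0  0 ]
  [ 0   0   0  1  0 ]
  [ 0   0   0  0  1 ]
r1 -> r1 + 4·r2
  [ 1  0  -4  0  0 ]
  [ 0  1  -4  0  0 ]
  [ 0  0   0  1  0 ]
  [ 0  0   0  0  1 ]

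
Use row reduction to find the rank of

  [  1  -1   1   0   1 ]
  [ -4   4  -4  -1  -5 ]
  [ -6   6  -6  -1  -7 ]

rank = 2

r2 → r2 + 4·r1
  [  1  -1   1   0   1 ]
  [  0   0   0  -1  -1 ]
  [ -6   6  -6  -1  -7 ]
r3 → r3 + 6·r1
  [ 1  -1  1   0   1 ]
  [ 0   0  0  -1  -1 ]
  [ 0   0  0  -1  -1 ]
r2 → -1·r2
  [ 1  -1  1   0   1 ]
  [ 0   0  0   1   1 ]
  [ 0   0  0  -1  -1 ]
r3 → r3 + r2
  [ 1  -1  1  0  1 ]
  [ 0   0  0  1  1 ]
  [ 0   0  0  0  0 ]
The reduced form has 2 nonzero rows.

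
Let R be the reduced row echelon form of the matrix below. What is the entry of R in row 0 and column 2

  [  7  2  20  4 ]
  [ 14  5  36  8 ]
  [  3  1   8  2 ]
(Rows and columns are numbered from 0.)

R1 ← 1/7·R1
  [  1  2/7  20/7  4/7 ]
  [ 14    5    36    8 ]
  [  3    1     8    2 ]
R2 ← R2 − 14·R1
  [ 1  2/7  20/7  4/7 ]
  [ 0    1    -4    0 ]
  [ 3    1     8    2 ]
R3 ← R3 − 3·R1
  [ 1  2/7  20/7  4/7 ]
  [ 0    1    -4    0 ]
  [ 0  1/7  -4/7  2/7 ]
R3 ← R3 − 1/7·R2
  [ 1  2/7  20/7  4/7 ]
  [ 0    1    -4    0 ]
  [ 0    0     0  2/7 ]
R3 ← 7/2·R3
  [ 1  2/7  20/7  4/7 ]
  [ 0    1    -4    0 ]
  [ 0    0     0    1 ]
R1 ← R1 − 4/7·R3
  [ 1  2/7  20/7  0 ]
  [ 0    1    -4  0 ]
  [ 0    0     0  1 ]
R1 ← R1 − 2/7·R2
  [ 1  0   4  0 ]
  [ 0  1  -4  0 ]
  [ 0  0   0  1 ]

4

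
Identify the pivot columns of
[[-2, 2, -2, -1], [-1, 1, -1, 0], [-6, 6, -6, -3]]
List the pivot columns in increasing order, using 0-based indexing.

Multiply r1 by -1/2.
  [  1  -1   1  1/2 ]
  [ -1   1  -1    0 ]
  [ -6   6  -6   -3 ]
Add r1 to r2.
  [  1  -1   1  1/2 ]
  [  0   0   0  1/2 ]
  [ -6   6  -6   -3 ]
Add 6 times r1 to r3.
  [ 1  -1  1  1/2 ]
  [ 0   0  0  1/2 ]
  [ 0   0  0    0 ]
Multiply r2 by 2.
  [ 1  -1  1  1/2 ]
  [ 0   0  0    1 ]
  [ 0   0  0    0 ]
Subtract 1/2 times r2 from r1.
  [ 1  -1  1  0 ]
  [ 0   0  0  1 ]
  [ 0   0  0  0 ]
Pivot columns are the columns containing a leading 1.

0, 3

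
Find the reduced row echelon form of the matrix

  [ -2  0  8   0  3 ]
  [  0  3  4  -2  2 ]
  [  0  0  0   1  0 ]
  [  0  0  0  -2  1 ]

[[1, 0, -4, 0, 0], [0, 1, 4/3, 0, 0], [0, 0, 0, 1, 0], [0, 0, 0, 0, 1]]

Multiply ρ1 by -1/2.
  [ 1  0  -4   0  -3/2 ]
  [ 0  3   4  -2     2 ]
  [ 0  0   0   1     0 ]
  [ 0  0   0  -2     1 ]
Multiply ρ2 by 1/3.
  [ 1  0   -4     0  -3/2 ]
  [ 0  1  4/3  -2/3   2/3 ]
  [ 0  0    0     1     0 ]
  [ 0  0    0    -2     1 ]
Add 2 times ρ3 to ρ4.
  [ 1  0   -4     0  -3/2 ]
  [ 0  1  4/3  -2/3   2/3 ]
  [ 0  0    0     1     0 ]
  [ 0  0    0     0     1 ]
Subtract 2/3 times ρ4 from ρ2.
  [ 1  0   -4     0  -3/2 ]
  [ 0  1  4/3  -2/3     0 ]
  [ 0  0    0     1     0 ]
  [ 0  0    0     0     1 ]
Add 3/2 times ρ4 to ρ1.
  [ 1  0   -4     0  0 ]
  [ 0  1  4/3  -2/3  0 ]
  [ 0  0    0     1  0 ]
  [ 0  0    0     0  1 ]
Add 2/3 times ρ3 to ρ2.
  [ 1  0   -4  0  0 ]
  [ 0  1  4/3  0  0 ]
  [ 0  0    0  1  0 ]
  [ 0  0    0  0  1 ]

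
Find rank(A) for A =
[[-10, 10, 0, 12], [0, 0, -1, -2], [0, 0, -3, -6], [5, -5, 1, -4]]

R1 → -1/10·R1
  [ 1  -1   0  -6/5 ]
  [ 0   0  -1    -2 ]
  [ 0   0  -3    -6 ]
  [ 5  -5   1    -4 ]
R4 → R4 − 5·R1
  [ 1  -1   0  -6/5 ]
  [ 0   0  -1    -2 ]
  [ 0   0  -3    -6 ]
  [ 0   0   1     2 ]
R2 → -1·R2
  [ 1  -1   0  -6/5 ]
  [ 0   0   1     2 ]
  [ 0   0  -3    -6 ]
  [ 0   0   1     2 ]
R3 → R3 + 3·R2
  [ 1  -1  0  -6/5 ]
  [ 0   0  1     2 ]
  [ 0   0  0     0 ]
  [ 0   0  1     2 ]
R4 → R4 − R2
  [ 1  -1  0  -6/5 ]
  [ 0   0  1     2 ]
  [ 0   0  0     0 ]
  [ 0   0  0     0 ]
The reduced form has 2 nonzero rows.

rank = 2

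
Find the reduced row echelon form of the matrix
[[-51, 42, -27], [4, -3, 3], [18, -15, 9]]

[[1, 0, 3], [0, 1, 3], [0, 0, 0]]

R1 := -1/51·R1
  [  1  -14/17  9/17 ]
  [  4      -3     3 ]
  [ 18     -15     9 ]
R2 := R2 − 4·R1
  [  1  -14/17   9/17 ]
  [  0    5/17  15/17 ]
  [ 18     -15      9 ]
R3 := R3 − 18·R1
  [ 1  -14/17   9/17 ]
  [ 0    5/17  15/17 ]
  [ 0   -3/17  -9/17 ]
R2 := 17/5·R2
  [ 1  -14/17   9/17 ]
  [ 0       1      3 ]
  [ 0   -3/17  -9/17 ]
R3 := R3 + 3/17·R2
  [ 1  -14/17  9/17 ]
  [ 0       1     3 ]
  [ 0       0     0 ]
R1 := R1 + 14/17·R2
  [ 1  0  3 ]
  [ 0  1  3 ]
  [ 0  0  0 ]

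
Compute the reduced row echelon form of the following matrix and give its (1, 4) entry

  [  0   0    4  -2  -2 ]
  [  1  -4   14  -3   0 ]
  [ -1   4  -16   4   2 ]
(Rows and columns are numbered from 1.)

4

ρ1 ↔ ρ2
ρ3 -> ρ3 + ρ1
ρ2 -> 1/4·ρ2
ρ3 -> ρ3 + 2·ρ2
ρ2 -> ρ2 + 1/2·ρ3
ρ1 -> ρ1 − 14·ρ2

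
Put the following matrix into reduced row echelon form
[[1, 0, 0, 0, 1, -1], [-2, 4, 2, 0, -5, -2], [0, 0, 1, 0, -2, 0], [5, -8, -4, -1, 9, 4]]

[[1, 0, 0, 0, 1, -1], [0, 1, 0, 0, 1/4, -1], [0, 0, 1, 0, -2, 0], [0, 0, 0, 1, 2, -1]]

R2 := R2 + 2·R1
  [ 1   0   0   0   1  -1 ]
  [ 0   4   2   0  -3  -4 ]
  [ 0   0   1   0  -2   0 ]
  [ 5  -8  -4  -1   9   4 ]
R4 := R4 − 5·R1
  [ 1   0   0   0   1  -1 ]
  [ 0   4   2   0  -3  -4 ]
  [ 0   0   1   0  -2   0 ]
  [ 0  -8  -4  -1   4   9 ]
R2 := 1/4·R2
  [ 1   0    0   0     1  -1 ]
  [ 0   1  1/2   0  -3/4  -1 ]
  [ 0   0    1   0    -2   0 ]
  [ 0  -8   -4  -1     4   9 ]
R4 := R4 + 8·R2
  [ 1  0    0   0     1  -1 ]
  [ 0  1  1/2   0  -3/4  -1 ]
  [ 0  0    1   0    -2   0 ]
  [ 0  0    0  -1    -2   1 ]
R4 := -1·R4
  [ 1  0    0  0     1  -1 ]
  [ 0  1  1/2  0  -3/4  -1 ]
  [ 0  0    1  0    -2   0 ]
  [ 0  0    0  1     2  -1 ]
R2 := R2 − 1/2·R3
  [ 1  0  0  0    1  -1 ]
  [ 0  1  0  0  1/4  -1 ]
  [ 0  0  1  0   -2   0 ]
  [ 0  0  0  1    2  -1 ]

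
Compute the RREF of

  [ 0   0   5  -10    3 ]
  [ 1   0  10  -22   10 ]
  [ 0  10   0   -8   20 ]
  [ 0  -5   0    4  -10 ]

ρ1 <-> ρ2
  [ 1   0  10  -22   10 ]
  [ 0   0   5  -10    3 ]
  [ 0  10   0   -8   20 ]
  [ 0  -5   0    4  -10 ]
ρ2 <-> ρ3
  [ 1   0  10  -22   10 ]
  [ 0  10   0   -8   20 ]
  [ 0   0   5  -10    3 ]
  [ 0  -5   0    4  -10 ]
ρ2 -> 1/10·ρ2
  [ 1   0  10   -22   10 ]
  [ 0   1   0  -4/5    2 ]
  [ 0   0   5   -10    3 ]
  [ 0  -5   0     4  -10 ]
ρ4 -> ρ4 + 5·ρ2
  [ 1  0  10   -22  10 ]
  [ 0  1   0  -4/5   2 ]
  [ 0  0   5   -10   3 ]
  [ 0  0   0     0   0 ]
ρ3 -> 1/5·ρ3
  [ 1  0  10   -22   10 ]
  [ 0  1   0  -4/5    2 ]
  [ 0  0   1    -2  3/5 ]
  [ 0  0   0     0    0 ]
ρ1 -> ρ1 − 10·ρ3
  [ 1  0  0    -2    4 ]
  [ 0  1  0  -4/5    2 ]
  [ 0  0  1    -2  3/5 ]
  [ 0  0  0     0    0 ]

[[1, 0, 0, -2, 4], [0, 1, 0, -4/5, 2], [0, 0, 1, -2, 3/5], [0, 0, 0, 0, 0]]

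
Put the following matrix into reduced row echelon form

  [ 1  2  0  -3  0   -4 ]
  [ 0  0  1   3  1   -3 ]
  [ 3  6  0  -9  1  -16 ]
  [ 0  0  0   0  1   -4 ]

[[1, 2, 0, -3, 0, -4], [0, 0, 1, 3, 0, 1], [0, 0, 0, 0, 1, -4], [0, 0, 0, 0, 0, 0]]

R3 := R3 − 3·R1
  [ 1  2  0  -3  0  -4 ]
  [ 0  0  1   3  1  -3 ]
  [ 0  0  0   0  1  -4 ]
  [ 0  0  0   0  1  -4 ]
R4 := R4 − R3
  [ 1  2  0  -3  0  -4 ]
  [ 0  0  1   3  1  -3 ]
  [ 0  0  0   0  1  -4 ]
  [ 0  0  0   0  0   0 ]
R2 := R2 − R3
  [ 1  2  0  -3  0  -4 ]
  [ 0  0  1   3  0   1 ]
  [ 0  0  0   0  1  -4 ]
  [ 0  0  0   0  0   0 ]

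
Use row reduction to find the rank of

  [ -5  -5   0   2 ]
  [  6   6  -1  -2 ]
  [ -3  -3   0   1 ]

R1 → -1/5·R1
R2 → R2 − 6·R1
R3 → R3 + 3·R1
R2 → -1·R2
R3 → -5·R3
R2 → R2 + 2/5·R3
R1 → R1 + 2/5·R3
The reduced form has 3 nonzero rows.

rank = 3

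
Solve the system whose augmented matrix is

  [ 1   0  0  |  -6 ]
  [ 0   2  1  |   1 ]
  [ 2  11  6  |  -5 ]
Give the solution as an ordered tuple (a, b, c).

R3 -> R3 − 2·R1
R2 -> 1/2·R2
R3 -> R3 − 11·R2
R3 -> 2·R3
R2 -> R2 − 1/2·R3
Reading off the last column: a = -6, b = -1, c = 3.

(-6, -1, 3)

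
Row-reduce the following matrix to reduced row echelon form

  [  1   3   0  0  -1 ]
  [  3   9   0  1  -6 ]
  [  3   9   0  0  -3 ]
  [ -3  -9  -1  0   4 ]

[[1, 3, 0, 0, -1], [0, 0, 1, 0, -1], [0, 0, 0, 1, -3], [0, 0, 0, 0, 0]]

R2 := R2 − 3·R1
  [  1   3   0  0  -1 ]
  [  0   0   0  1  -3 ]
  [  3   9   0  0  -3 ]
  [ -3  -9  -1  0   4 ]
R3 := R3 − 3·R1
  [  1   3   0  0  -1 ]
  [  0   0   0  1  -3 ]
  [  0   0   0  0   0 ]
  [ -3  -9  -1  0   4 ]
R4 := R4 + 3·R1
  [ 1  3   0  0  -1 ]
  [ 0  0   0  1  -3 ]
  [ 0  0   0  0   0 ]
  [ 0  0  -1  0   1 ]
R2 <-> R4
  [ 1  3   0  0  -1 ]
  [ 0  0  -1  0   1 ]
  [ 0  0   0  0   0 ]
  [ 0  0   0  1  -3 ]
R2 := -1·R2
  [ 1  3  0  0  -1 ]
  [ 0  0  1  0  -1 ]
  [ 0  0  0  0   0 ]
  [ 0  0  0  1  -3 ]
R3 <-> R4
  [ 1  3  0  0  -1 ]
  [ 0  0  1  0  -1 ]
  [ 0  0  0  1  -3 ]
  [ 0  0  0  0   0 ]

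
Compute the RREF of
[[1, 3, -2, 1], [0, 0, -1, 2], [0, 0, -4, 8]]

R2 → -1·R2
  [ 1  3  -2   1 ]
  [ 0  0   1  -2 ]
  [ 0  0  -4   8 ]
R3 → R3 + 4·R2
  [ 1  3  -2   1 ]
  [ 0  0   1  -2 ]
  [ 0  0   0   0 ]
R1 → R1 + 2·R2
  [ 1  3  0  -3 ]
  [ 0  0  1  -2 ]
  [ 0  0  0   0 ]

[[1, 3, 0, -3], [0, 0, 1, -2], [0, 0, 0, 0]]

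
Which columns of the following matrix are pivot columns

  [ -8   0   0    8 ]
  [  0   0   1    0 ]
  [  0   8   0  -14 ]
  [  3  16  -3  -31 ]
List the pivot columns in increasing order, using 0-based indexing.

0, 1, 2

r1 := -1/8·r1
  [ 1   0   0   -1 ]
  [ 0   0   1    0 ]
  [ 0   8   0  -14 ]
  [ 3  16  -3  -31 ]
r4 := r4 − 3·r1
  [ 1   0   0   -1 ]
  [ 0   0   1    0 ]
  [ 0   8   0  -14 ]
  [ 0  16  -3  -28 ]
r2 <-> r3
  [ 1   0   0   -1 ]
  [ 0   8   0  -14 ]
  [ 0   0   1    0 ]
  [ 0  16  -3  -28 ]
r2 := 1/8·r2
  [ 1   0   0    -1 ]
  [ 0   1   0  -7/4 ]
  [ 0   0   1     0 ]
  [ 0  16  -3   -28 ]
r4 := r4 − 16·r2
  [ 1  0   0    -1 ]
  [ 0  1   0  -7/4 ]
  [ 0  0   1     0 ]
  [ 0  0  -3     0 ]
r4 := r4 + 3·r3
  [ 1  0  0    -1 ]
  [ 0  1  0  -7/4 ]
  [ 0  0  1     0 ]
  [ 0  0  0     0 ]
Pivot columns are the columns containing a leading 1.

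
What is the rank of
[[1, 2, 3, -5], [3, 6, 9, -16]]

rank = 2

Subtract 3 times R1 from R2.
Multiply R2 by -1.
Add 5 times R2 to R1.
The reduced form has 2 nonzero rows.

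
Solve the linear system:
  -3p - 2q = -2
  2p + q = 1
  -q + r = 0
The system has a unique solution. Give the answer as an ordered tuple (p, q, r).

Form the augmented matrix and row-reduce:
  [ -3  -2  0  |  -2 ]
  [  2   1  0  |   1 ]
  [  0  -1  1  |   0 ]
ρ1 ← -1/3·ρ1
  [ 1  2/3  0  |  2/3 ]
  [ 2    1  0  |    1 ]
  [ 0   -1  1  |    0 ]
ρ2 ← ρ2 − 2·ρ1
  [ 1   2/3  0  |   2/3 ]
  [ 0  -1/3  0  |  -1/3 ]
  [ 0    -1  1  |     0 ]
ρ2 ← -3·ρ2
  [ 1  2/3  0  |  2/3 ]
  [ 0    1  0  |    1 ]
  [ 0   -1  1  |    0 ]
ρ3 ← ρ3 + ρ2
  [ 1  2/3  0  |  2/3 ]
  [ 0    1  0  |    1 ]
  [ 0    0  1  |    1 ]
ρ1 ← ρ1 − 2/3·ρ2
  [ 1  0  0  |  0 ]
  [ 0  1  0  |  1 ]
  [ 0  0  1  |  1 ]
Reading off the last column: p = 0, q = 1, r = 1.

(0, 1, 1)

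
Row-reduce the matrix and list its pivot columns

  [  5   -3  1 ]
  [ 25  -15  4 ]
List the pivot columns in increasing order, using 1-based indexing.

r1 := 1/5·r1
  [  1  -3/5  1/5 ]
  [ 25   -15    4 ]
r2 := r2 − 25·r1
  [ 1  -3/5  1/5 ]
  [ 0     0   -1 ]
r2 := -1·r2
  [ 1  -3/5  1/5 ]
  [ 0     0    1 ]
r1 := r1 − 1/5·r2
  [ 1  -3/5  0 ]
  [ 0     0  1 ]
Pivot columns are the columns containing a leading 1.

1, 3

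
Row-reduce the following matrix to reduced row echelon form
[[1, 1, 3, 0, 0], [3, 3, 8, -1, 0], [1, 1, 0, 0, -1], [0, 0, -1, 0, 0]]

ρ2 ← ρ2 − 3·ρ1
ρ3 ← ρ3 − ρ1
ρ2 ← -1·ρ2
ρ3 ← ρ3 + 3·ρ2
ρ4 ← ρ4 + ρ2
ρ3 ← 1/3·ρ3
ρ4 ← ρ4 − ρ3
ρ4 ← 3·ρ4
ρ3 ← ρ3 + 1/3·ρ4
ρ2 ← ρ2 − ρ3
ρ1 ← ρ1 − 3·ρ2

[[1, 1, 0, 0, 0], [0, 0, 1, 0, 0], [0, 0, 0, 1, 0], [0, 0, 0, 0, 1]]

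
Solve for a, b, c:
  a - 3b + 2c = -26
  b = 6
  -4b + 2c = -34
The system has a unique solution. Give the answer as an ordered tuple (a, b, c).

(2, 6, -5)

Form the augmented matrix and row-reduce:
  [ 1  -3  2  |  -26 ]
  [ 0   1  0  |    6 ]
  [ 0  -4  2  |  -34 ]
ρ3 := ρ3 + 4·ρ2
  [ 1  -3  2  |  -26 ]
  [ 0   1  0  |    6 ]
  [ 0   0  2  |  -10 ]
ρ3 := 1/2·ρ3
  [ 1  -3  2  |  -26 ]
  [ 0   1  0  |    6 ]
  [ 0   0  1  |   -5 ]
ρ1 := ρ1 − 2·ρ3
  [ 1  -3  0  |  -16 ]
  [ 0   1  0  |    6 ]
  [ 0   0  1  |   -5 ]
ρ1 := ρ1 + 3·ρ2
  [ 1  0  0  |   2 ]
  [ 0  1  0  |   6 ]
  [ 0  0  1  |  -5 ]
Reading off the last column: a = 2, b = 6, c = -5.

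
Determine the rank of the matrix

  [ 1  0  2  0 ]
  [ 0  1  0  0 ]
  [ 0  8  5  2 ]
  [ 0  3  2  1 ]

rank = 4

r3 := r3 − 8·r2
r4 := r4 − 3·r2
r3 := 1/5·r3
r4 := r4 − 2·r3
r4 := 5·r4
r3 := r3 − 2/5·r4
r1 := r1 − 2·r3
The reduced form has 4 nonzero rows.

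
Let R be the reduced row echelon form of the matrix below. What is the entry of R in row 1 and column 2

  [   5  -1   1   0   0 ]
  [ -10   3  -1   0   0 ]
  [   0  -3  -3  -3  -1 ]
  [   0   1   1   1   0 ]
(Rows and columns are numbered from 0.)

R1 → 1/5·R1
  [   1  -1/5  1/5   0   0 ]
  [ -10     3   -1   0   0 ]
  [   0    -3   -3  -3  -1 ]
  [   0     1    1   1   0 ]
R2 → R2 + 10·R1
  [ 1  -1/5  1/5   0   0 ]
  [ 0     1    1   0   0 ]
  [ 0    -3   -3  -3  -1 ]
  [ 0     1    1   1   0 ]
R3 → R3 + 3·R2
  [ 1  -1/5  1/5   0   0 ]
  [ 0     1    1   0   0 ]
  [ 0     0    0  -3  -1 ]
  [ 0     1    1   1   0 ]
R4 → R4 − R2
  [ 1  -1/5  1/5   0   0 ]
  [ 0     1    1   0   0 ]
  [ 0     0    0  -3  -1 ]
  [ 0     0    0   1   0 ]
R3 → -1/3·R3
  [ 1  -1/5  1/5  0    0 ]
  [ 0     1    1  0    0 ]
  [ 0     0    0  1  1/3 ]
  [ 0     0    0  1    0 ]
R4 → R4 − R3
  [ 1  -1/5  1/5  0     0 ]
  [ 0     1    1  0     0 ]
  [ 0     0    0  1   1/3 ]
  [ 0     0    0  0  -1/3 ]
R4 → -3·R4
  [ 1  -1/5  1/5  0    0 ]
  [ 0     1    1  0    0 ]
  [ 0     0    0  1  1/3 ]
  [ 0     0    0  0    1 ]
R3 → R3 − 1/3·R4
  [ 1  -1/5  1/5  0  0 ]
  [ 0     1    1  0  0 ]
  [ 0     0    0  1  0 ]
  [ 0     0    0  0  1 ]
R1 → R1 + 1/5·R2
  [ 1  0  2/5  0  0 ]
  [ 0  1    1  0  0 ]
  [ 0  0    0  1  0 ]
  [ 0  0    0  0  1 ]

1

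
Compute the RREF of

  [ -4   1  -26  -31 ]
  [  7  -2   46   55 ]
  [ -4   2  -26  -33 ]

[[1, 0, 0, 4], [0, 1, 0, -2], [0, 0, 1, 1/2]]

Multiply R1 by -1/4.
  [  1  -1/4  13/2  31/4 ]
  [  7    -2    46    55 ]
  [ -4     2   -26   -33 ]
Subtract 7 times R1 from R2.
  [  1  -1/4  13/2  31/4 ]
  [  0  -1/4   1/2   3/4 ]
  [ -4     2   -26   -33 ]
Add 4 times R1 to R3.
  [ 1  -1/4  13/2  31/4 ]
  [ 0  -1/4   1/2   3/4 ]
  [ 0     1     0    -2 ]
Multiply R2 by -4.
  [ 1  -1/4  13/2  31/4 ]
  [ 0     1    -2    -3 ]
  [ 0     1     0    -2 ]
Subtract R2 from R3.
  [ 1  -1/4  13/2  31/4 ]
  [ 0     1    -2    -3 ]
  [ 0     0     2     1 ]
Multiply R3 by 1/2.
  [ 1  -1/4  13/2  31/4 ]
  [ 0     1    -2    -3 ]
  [ 0     0     1   1/2 ]
Add 2 times R3 to R2.
  [ 1  -1/4  13/2  31/4 ]
  [ 0     1     0    -2 ]
  [ 0     0     1   1/2 ]
Subtract 13/2 times R3 from R1.
  [ 1  -1/4  0  9/2 ]
  [ 0     1  0   -2 ]
  [ 0     0  1  1/2 ]
Add 1/4 times R2 to R1.
  [ 1  0  0    4 ]
  [ 0  1  0   -2 ]
  [ 0  0  1  1/2 ]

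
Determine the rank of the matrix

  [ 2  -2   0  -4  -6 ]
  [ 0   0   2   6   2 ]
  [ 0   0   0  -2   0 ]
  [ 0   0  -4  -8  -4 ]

Multiply R1 by 1/2.
  [ 1  -1   0  -2  -3 ]
  [ 0   0   2   6   2 ]
  [ 0   0   0  -2   0 ]
  [ 0   0  -4  -8  -4 ]
Multiply R2 by 1/2.
  [ 1  -1   0  -2  -3 ]
  [ 0   0   1   3   1 ]
  [ 0   0   0  -2   0 ]
  [ 0   0  -4  -8  -4 ]
Add 4 times R2 to R4.
  [ 1  -1  0  -2  -3 ]
  [ 0   0  1   3   1 ]
  [ 0   0  0  -2   0 ]
  [ 0   0  0   4   0 ]
Multiply R3 by -1/2.
  [ 1  -1  0  -2  -3 ]
  [ 0   0  1   3   1 ]
  [ 0   0  0   1   0 ]
  [ 0   0  0   4   0 ]
Subtract 4 times R3 from R4.
  [ 1  -1  0  -2  -3 ]
  [ 0   0  1   3   1 ]
  [ 0   0  0   1   0 ]
  [ 0   0  0   0   0 ]
Subtract 3 times R3 from R2.
  [ 1  -1  0  -2  -3 ]
  [ 0   0  1   0   1 ]
  [ 0   0  0   1   0 ]
  [ 0   0  0   0   0 ]
Add 2 times R3 to R1.
  [ 1  -1  0  0  -3 ]
  [ 0   0  1  0   1 ]
  [ 0   0  0  1   0 ]
  [ 0   0  0  0   0 ]
The reduced form has 3 nonzero rows.

rank = 3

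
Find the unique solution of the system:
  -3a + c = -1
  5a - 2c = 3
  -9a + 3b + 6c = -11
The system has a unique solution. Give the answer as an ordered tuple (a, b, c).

Form the augmented matrix and row-reduce:
  [ -3  0   1  |   -1 ]
  [  5  0  -2  |    3 ]
  [ -9  3   6  |  -11 ]
r1 := -1/3·r1
  [  1  0  -1/3  |  1/3 ]
  [  5  0    -2  |    3 ]
  [ -9  3     6  |  -11 ]
r2 := r2 − 5·r1
  [  1  0  -1/3  |  1/3 ]
  [  0  0  -1/3  |  4/3 ]
  [ -9  3     6  |  -11 ]
r3 := r3 + 9·r1
  [ 1  0  -1/3  |  1/3 ]
  [ 0  0  -1/3  |  4/3 ]
  [ 0  3     3  |   -8 ]
r2 <-> r3
  [ 1  0  -1/3  |  1/3 ]
  [ 0  3     3  |   -8 ]
  [ 0  0  -1/3  |  4/3 ]
r2 := 1/3·r2
  [ 1  0  -1/3  |   1/3 ]
  [ 0  1     1  |  -8/3 ]
  [ 0  0  -1/3  |   4/3 ]
r3 := -3·r3
  [ 1  0  -1/3  |   1/3 ]
  [ 0  1     1  |  -8/3 ]
  [ 0  0     1  |    -4 ]
r2 := r2 − r3
  [ 1  0  -1/3  |  1/3 ]
  [ 0  1     0  |  4/3 ]
  [ 0  0     1  |   -4 ]
r1 := r1 + 1/3·r3
  [ 1  0  0  |   -1 ]
  [ 0  1  0  |  4/3 ]
  [ 0  0  1  |   -4 ]
Reading off the last column: a = -1, b = 4/3, c = -4.

(-1, 4/3, -4)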